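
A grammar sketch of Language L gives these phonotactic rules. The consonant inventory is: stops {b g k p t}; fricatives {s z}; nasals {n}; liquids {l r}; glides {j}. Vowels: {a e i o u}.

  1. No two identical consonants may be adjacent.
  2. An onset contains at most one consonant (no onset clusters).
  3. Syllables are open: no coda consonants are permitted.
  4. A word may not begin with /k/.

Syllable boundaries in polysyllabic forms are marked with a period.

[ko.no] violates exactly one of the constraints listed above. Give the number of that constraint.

[ko.no]: word begins with /k/.
This is a violation of constraint 4: "A word may not begin with /k/."
The remaining constraints (1, 2, 3) are satisfied.

4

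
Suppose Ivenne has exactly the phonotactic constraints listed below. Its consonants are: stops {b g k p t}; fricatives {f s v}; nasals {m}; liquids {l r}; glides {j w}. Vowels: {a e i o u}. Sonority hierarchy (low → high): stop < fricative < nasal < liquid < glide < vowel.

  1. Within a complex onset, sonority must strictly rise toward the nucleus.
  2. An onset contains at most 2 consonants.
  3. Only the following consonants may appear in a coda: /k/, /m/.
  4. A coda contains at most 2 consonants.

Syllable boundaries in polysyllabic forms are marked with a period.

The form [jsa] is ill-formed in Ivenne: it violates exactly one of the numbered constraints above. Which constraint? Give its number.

1

[jsa]: syllable 1 onset /js/: /j/ (glide, 5) → /s/ (fricative, 2) does not rise.
This is a violation of constraint 1: "Within a complex onset, sonority must strictly rise toward the nucleus."
The remaining constraints (2, 3, 4) are satisfied.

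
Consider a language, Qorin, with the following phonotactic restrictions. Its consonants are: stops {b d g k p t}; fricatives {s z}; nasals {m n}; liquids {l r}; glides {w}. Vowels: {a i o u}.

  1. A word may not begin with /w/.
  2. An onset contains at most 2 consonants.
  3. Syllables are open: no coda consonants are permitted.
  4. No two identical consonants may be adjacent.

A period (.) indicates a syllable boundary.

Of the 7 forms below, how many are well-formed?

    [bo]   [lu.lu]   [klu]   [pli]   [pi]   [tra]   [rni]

7

[bo] — σ1 onset /b/, coda /∅/ ok → well-formed
[lu.lu] — σ1 onset /l/, coda /∅/ ok; σ2 onset /l/, coda /∅/ ok → well-formed
[klu] — σ1 onset /kl/ (2C), coda /∅/ ok → well-formed
[pli] — σ1 onset /pl/ (2C), coda /∅/ ok → well-formed
[pi] — σ1 onset /p/, coda /∅/ ok → well-formed
[tra] — σ1 onset /tr/ (2C), coda /∅/ ok → well-formed
[rni] — σ1 onset /rn/ (2C), coda /∅/ ok → well-formed
Well-formed: [bo], [lu.lu], [klu], [pli], [pi], [tra], [rni] → 7.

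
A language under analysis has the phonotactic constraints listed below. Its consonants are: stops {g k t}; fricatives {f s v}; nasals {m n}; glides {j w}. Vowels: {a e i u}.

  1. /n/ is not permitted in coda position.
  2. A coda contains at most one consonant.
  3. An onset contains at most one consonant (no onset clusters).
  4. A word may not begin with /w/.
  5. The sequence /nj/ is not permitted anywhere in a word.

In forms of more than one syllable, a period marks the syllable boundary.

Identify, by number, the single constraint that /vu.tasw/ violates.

2

/vu.tasw/: syllable 2 coda /sw/ has 2 consonants (> 1).
This is a violation of constraint 2: "A coda contains at most one consonant."
The remaining constraints (1, 3, 4, 5) are satisfied.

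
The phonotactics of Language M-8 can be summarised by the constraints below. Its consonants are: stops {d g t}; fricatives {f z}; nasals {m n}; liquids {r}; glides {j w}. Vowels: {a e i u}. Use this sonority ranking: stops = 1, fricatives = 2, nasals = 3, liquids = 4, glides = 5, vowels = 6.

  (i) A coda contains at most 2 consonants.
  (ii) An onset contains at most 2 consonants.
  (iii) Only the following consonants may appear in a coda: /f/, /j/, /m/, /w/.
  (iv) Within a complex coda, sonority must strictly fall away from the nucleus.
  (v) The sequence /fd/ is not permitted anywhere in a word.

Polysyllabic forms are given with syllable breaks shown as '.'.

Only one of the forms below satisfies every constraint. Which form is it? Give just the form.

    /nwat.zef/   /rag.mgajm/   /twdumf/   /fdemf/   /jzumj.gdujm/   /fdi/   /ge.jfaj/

/nwat.zef/ — violates constraint (iii): syllable 1 coda contains /t/, which is not a licensed coda consonant → not permitted
/rag.mgajm/ — violates constraint (iii): syllable 1 coda contains /g/, which is not a licensed coda consonant → not permitted
/twdumf/ — violates constraint (ii): syllable 1 onset /twd/ has 3 consonants (> 2) → not permitted
/fdemf/ — violates constraint (v): contains banned sequence /fd/ → not permitted
/jzumj.gdujm/ — violates constraint (iv): syllable 1 coda /mj/: /m/ (nasal, 3) → /j/ (glide, 5) does not fall → not permitted
/fdi/ — violates constraint (v): contains banned sequence /fd/ → not permitted
/ge.jfaj/ — σ1 onset /g/, coda /∅/ ok; σ2 onset /jf/ (2C), coda /j/ ok → permitted

/ge.jfaj/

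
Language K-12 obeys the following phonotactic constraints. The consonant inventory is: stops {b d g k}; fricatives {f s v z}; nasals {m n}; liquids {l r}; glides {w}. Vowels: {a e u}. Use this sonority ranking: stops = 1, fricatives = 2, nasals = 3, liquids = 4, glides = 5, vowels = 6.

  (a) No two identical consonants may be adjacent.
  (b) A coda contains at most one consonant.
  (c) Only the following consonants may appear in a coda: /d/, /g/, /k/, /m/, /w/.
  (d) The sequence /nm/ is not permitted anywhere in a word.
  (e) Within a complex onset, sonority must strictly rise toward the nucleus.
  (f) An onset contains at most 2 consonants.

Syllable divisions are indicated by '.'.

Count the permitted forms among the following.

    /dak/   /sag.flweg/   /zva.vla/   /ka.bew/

2

/dak/ — σ1 onset /d/, coda /k/ ok → permitted
/sag.flweg/ — violates constraint (f): syllable 2 onset /flw/ has 3 consonants (> 2) → not permitted
/zva.vla/ — violates constraint (e): syllable 1 onset /zv/: /z/ (fricative, 2) → /v/ (fricative, 2) does not rise → not permitted
/ka.bew/ — σ1 onset /k/, coda /∅/ ok; σ2 onset /b/, coda /w/ ok → permitted
Permitted: /dak/, /ka.bew/ → 2.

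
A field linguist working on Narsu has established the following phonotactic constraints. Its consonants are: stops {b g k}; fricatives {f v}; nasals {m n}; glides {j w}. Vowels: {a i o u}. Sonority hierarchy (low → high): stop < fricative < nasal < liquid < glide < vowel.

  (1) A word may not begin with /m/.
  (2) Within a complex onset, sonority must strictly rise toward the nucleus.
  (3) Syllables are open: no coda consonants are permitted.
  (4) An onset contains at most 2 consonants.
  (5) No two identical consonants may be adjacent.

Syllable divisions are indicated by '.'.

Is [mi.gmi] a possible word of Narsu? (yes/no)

no

[mi.gmi] — violates constraint 1: word begins with /m/ → phonotactically illegal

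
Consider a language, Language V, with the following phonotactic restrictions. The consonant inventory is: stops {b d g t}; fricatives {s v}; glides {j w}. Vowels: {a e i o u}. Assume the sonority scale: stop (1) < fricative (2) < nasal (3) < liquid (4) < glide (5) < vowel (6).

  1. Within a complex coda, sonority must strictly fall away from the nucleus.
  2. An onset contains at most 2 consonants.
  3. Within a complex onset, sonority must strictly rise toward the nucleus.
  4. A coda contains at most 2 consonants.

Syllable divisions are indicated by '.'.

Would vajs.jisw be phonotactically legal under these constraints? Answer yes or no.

vajs.jisw — violates constraint 1: syllable 2 coda /sw/: /s/ (fricative, 2) → /w/ (glide, 5) does not fall → phonotactically illegal

no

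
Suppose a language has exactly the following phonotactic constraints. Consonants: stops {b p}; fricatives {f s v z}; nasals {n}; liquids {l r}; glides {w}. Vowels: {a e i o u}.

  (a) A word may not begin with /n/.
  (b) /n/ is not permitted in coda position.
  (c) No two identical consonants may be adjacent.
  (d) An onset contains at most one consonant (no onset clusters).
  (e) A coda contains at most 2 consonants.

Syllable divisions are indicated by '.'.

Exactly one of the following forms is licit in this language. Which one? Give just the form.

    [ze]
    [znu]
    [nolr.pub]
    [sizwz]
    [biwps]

[ze] — σ1 onset /z/, coda /∅/ ok → licit
[znu] — violates constraint (d): syllable 1 onset /zn/ has 2 consonants (> 1) → illicit
[nolr.pub] — violates constraint (a): word begins with /n/ → illicit
[sizwz] — violates constraint (e): syllable 1 coda /zwz/ has 3 consonants (> 2) → illicit
[biwps] — violates constraint (e): syllable 1 coda /wps/ has 3 consonants (> 2) → illicit

[ze]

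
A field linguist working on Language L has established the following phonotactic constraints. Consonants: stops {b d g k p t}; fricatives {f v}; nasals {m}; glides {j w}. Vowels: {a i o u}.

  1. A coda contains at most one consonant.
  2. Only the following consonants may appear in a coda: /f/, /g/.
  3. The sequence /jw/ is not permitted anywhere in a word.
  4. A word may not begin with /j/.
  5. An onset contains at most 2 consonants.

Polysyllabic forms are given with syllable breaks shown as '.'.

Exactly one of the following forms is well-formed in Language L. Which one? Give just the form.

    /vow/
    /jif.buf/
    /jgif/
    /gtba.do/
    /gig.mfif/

/vow/ — violates constraint 2: syllable 1 coda contains /w/, which is not a licensed coda consonant → ill-formed
/jif.buf/ — violates constraint 4: word begins with /j/ → ill-formed
/jgif/ — violates constraint 4: word begins with /j/ → ill-formed
/gtba.do/ — violates constraint 5: syllable 1 onset /gtb/ has 3 consonants (> 2) → ill-formed
/gig.mfif/ — σ1 onset /g/, coda /g/ ok; σ2 onset /mf/ (2C), coda /f/ ok → well-formed

/gig.mfif/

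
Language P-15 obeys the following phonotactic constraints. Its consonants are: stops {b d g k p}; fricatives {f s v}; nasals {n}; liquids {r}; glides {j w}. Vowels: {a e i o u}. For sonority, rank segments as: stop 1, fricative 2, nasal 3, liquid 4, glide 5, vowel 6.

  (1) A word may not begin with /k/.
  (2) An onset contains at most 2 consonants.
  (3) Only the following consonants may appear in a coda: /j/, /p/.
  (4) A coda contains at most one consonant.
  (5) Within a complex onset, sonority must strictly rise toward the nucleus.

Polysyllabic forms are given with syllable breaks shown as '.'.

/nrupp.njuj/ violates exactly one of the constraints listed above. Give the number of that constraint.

4

/nrupp.njuj/: syllable 1 coda /pp/ has 2 consonants (> 1).
This is a violation of constraint 4: "A coda contains at most one consonant."
The remaining constraints (1, 2, 3, 5) are satisfied.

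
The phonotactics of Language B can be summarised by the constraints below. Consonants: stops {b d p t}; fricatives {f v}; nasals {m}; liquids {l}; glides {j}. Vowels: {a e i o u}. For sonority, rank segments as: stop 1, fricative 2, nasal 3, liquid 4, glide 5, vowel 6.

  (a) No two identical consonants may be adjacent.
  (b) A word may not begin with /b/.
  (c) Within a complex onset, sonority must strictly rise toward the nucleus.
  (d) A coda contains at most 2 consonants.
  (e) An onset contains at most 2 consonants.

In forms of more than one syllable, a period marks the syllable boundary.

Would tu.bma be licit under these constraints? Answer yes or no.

yes

tu.bma — σ1 onset /t/, coda /∅/ ok; σ2 onset /bm/ (1→3 rises), coda /∅/ ok → licit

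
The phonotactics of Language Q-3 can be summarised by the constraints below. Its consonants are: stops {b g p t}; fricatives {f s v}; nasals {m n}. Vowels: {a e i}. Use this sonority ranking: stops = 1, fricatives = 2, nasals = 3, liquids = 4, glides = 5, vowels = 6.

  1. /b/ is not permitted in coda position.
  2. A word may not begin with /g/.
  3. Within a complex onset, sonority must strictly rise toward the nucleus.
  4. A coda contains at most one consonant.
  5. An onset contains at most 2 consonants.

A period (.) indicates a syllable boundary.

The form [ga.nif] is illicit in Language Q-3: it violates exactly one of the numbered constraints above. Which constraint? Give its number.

2

[ga.nif]: word begins with /g/.
This is a violation of constraint 2: "A word may not begin with /g/."
The remaining constraints (1, 3, 4, 5) are satisfied.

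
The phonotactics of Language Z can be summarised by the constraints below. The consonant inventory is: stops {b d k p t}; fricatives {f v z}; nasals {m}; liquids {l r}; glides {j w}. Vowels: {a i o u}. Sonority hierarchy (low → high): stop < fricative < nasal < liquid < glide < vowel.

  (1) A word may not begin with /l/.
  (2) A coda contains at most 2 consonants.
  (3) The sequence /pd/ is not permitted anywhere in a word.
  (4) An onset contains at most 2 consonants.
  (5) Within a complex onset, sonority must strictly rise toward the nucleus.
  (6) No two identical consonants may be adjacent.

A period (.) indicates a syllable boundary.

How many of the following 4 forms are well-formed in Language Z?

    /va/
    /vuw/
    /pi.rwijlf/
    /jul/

/va/ — σ1 onset /v/, coda /∅/ ok → well-formed
/vuw/ — σ1 onset /v/, coda /w/ ok → well-formed
/pi.rwijlf/ — violates constraint 2: syllable 2 coda /jlf/ has 3 consonants (> 2) → ill-formed
/jul/ — σ1 onset /j/, coda /l/ ok → well-formed
Well-formed: /va/, /vuw/, /jul/ → 3.

3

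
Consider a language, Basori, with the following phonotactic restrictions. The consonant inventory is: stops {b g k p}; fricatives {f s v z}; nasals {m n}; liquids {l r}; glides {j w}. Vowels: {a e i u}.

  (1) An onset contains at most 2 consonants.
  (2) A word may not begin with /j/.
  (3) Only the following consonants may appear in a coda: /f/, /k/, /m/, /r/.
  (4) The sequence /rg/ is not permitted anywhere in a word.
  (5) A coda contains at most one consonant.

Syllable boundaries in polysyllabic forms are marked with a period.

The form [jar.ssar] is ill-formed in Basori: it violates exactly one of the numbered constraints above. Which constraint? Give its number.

2

[jar.ssar]: word begins with /j/.
This is a violation of constraint 2: "A word may not begin with /j/."
The remaining constraints (1, 3, 4, 5) are satisfied.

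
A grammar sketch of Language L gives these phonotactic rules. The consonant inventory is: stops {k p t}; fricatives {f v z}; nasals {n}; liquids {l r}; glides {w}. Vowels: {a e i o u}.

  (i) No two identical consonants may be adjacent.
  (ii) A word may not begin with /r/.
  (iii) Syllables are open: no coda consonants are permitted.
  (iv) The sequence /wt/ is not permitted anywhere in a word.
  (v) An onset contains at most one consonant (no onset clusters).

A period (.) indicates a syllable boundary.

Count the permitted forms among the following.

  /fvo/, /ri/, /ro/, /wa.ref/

/fvo/ — violates constraint (v): syllable 1 onset /fv/ has 2 consonants (> 1) → not permitted
/ri/ — violates constraint (ii): word begins with /r/ → not permitted
/ro/ — violates constraint (ii): word begins with /r/ → not permitted
/wa.ref/ — violates constraint (iii): syllable 2 coda /f/ has 1 consonant (> 0) → not permitted
No form is permitted → 0.

0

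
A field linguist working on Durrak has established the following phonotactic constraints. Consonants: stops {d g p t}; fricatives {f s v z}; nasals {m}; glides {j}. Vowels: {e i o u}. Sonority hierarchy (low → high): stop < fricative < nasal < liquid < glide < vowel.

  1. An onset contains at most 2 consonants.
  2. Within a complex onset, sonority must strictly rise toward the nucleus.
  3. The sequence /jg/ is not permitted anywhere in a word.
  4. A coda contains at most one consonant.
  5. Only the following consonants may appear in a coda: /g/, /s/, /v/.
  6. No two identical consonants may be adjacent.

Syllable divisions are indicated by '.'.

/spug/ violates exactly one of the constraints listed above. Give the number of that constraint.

2

/spug/: syllable 1 onset /sp/: /s/ (fricative, 2) → /p/ (stop, 1) does not rise.
This is a violation of constraint 2: "Within a complex onset, sonority must strictly rise toward the nucleus."
The remaining constraints (1, 3, 4, 5, 6) are satisfied.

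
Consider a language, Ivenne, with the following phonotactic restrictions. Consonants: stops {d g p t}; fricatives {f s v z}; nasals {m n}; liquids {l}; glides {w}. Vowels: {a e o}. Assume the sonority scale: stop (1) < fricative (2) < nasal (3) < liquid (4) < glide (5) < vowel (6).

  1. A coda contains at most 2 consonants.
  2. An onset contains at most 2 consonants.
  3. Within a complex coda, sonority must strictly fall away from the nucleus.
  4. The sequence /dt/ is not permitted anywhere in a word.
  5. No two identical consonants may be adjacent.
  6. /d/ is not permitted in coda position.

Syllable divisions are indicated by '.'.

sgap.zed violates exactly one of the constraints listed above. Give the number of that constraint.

6

sgap.zed: syllable 2 coda contains /d/.
This is a violation of constraint 6: "/d/ is not permitted in coda position."
The remaining constraints (1, 2, 3, 4, 5) are satisfied.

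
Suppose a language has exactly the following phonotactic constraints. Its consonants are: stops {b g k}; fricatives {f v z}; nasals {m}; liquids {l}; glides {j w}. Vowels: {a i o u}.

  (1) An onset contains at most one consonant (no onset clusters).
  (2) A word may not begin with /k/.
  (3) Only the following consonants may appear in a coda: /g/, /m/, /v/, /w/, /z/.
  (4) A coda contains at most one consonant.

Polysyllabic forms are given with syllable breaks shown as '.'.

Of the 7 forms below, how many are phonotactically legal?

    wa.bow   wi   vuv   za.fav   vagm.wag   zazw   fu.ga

wa.bow — σ1 onset /w/, coda /∅/ ok; σ2 onset /b/, coda /w/ ok → phonotactically legal
wi — σ1 onset /w/, coda /∅/ ok → phonotactically legal
vuv — σ1 onset /v/, coda /v/ ok → phonotactically legal
za.fav — σ1 onset /z/, coda /∅/ ok; σ2 onset /f/, coda /v/ ok → phonotactically legal
vagm.wag — violates constraint 4: syllable 1 coda /gm/ has 2 consonants (> 1) → phonotactically illegal
zazw — violates constraint 4: syllable 1 coda /zw/ has 2 consonants (> 1) → phonotactically illegal
fu.ga — σ1 onset /f/, coda /∅/ ok; σ2 onset /g/, coda /∅/ ok → phonotactically legal
Phonotactically legal: wa.bow, wi, vuv, za.fav, fu.ga → 5.

5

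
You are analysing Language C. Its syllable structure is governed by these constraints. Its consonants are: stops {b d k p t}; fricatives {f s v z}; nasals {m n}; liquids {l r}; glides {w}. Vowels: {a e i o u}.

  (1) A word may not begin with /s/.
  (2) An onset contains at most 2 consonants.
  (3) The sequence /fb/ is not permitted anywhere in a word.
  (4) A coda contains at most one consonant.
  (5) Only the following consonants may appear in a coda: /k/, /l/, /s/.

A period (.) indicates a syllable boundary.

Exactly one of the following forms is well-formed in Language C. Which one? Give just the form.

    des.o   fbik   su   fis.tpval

des.o

des.o — σ1 onset /d/, coda /s/ ok; σ2 onset /∅/, coda /∅/ ok → well-formed
fbik — violates constraint 3: contains banned sequence /fb/ → ill-formed
su — violates constraint 1: word begins with /s/ → ill-formed
fis.tpval — violates constraint 2: syllable 2 onset /tpv/ has 3 consonants (> 2) → ill-formed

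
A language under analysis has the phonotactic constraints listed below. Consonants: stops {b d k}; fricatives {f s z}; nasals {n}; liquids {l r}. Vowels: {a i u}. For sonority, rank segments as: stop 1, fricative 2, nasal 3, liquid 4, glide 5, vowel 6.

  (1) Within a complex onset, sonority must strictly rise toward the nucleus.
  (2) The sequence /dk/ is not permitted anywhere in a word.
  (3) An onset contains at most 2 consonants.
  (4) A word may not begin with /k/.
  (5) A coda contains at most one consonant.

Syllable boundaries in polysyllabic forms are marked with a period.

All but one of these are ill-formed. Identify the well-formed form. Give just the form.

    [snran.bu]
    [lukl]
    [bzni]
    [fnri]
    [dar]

[snran.bu] — violates constraint 3: syllable 1 onset /snr/ has 3 consonants (> 2) → ill-formed
[lukl] — violates constraint 5: syllable 1 coda /kl/ has 2 consonants (> 1) → ill-formed
[bzni] — violates constraint 3: syllable 1 onset /bzn/ has 3 consonants (> 2) → ill-formed
[fnri] — violates constraint 3: syllable 1 onset /fnr/ has 3 consonants (> 2) → ill-formed
[dar] — σ1 onset /d/, coda /r/ ok → well-formed

[dar]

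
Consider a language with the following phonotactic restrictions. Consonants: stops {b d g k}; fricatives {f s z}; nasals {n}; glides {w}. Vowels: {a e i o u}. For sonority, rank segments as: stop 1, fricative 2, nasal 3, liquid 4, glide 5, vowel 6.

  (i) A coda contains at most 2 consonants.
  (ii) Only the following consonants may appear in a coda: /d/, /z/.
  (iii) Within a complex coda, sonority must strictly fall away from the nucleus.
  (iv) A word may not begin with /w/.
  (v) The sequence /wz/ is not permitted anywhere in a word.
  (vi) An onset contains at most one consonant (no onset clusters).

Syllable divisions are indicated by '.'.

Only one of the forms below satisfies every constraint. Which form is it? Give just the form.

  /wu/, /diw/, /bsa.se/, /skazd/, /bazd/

/wu/ — violates constraint (iv): word begins with /w/ → ill-formed
/diw/ — violates constraint (ii): syllable 1 coda contains /w/, which is not a licensed coda consonant → ill-formed
/bsa.se/ — violates constraint (vi): syllable 1 onset /bs/ has 2 consonants (> 1) → ill-formed
/skazd/ — violates constraint (vi): syllable 1 onset /sk/ has 2 consonants (> 1) → ill-formed
/bazd/ — σ1 onset /b/, coda /zd/ (2→1 falls) ok → well-formed

/bazd/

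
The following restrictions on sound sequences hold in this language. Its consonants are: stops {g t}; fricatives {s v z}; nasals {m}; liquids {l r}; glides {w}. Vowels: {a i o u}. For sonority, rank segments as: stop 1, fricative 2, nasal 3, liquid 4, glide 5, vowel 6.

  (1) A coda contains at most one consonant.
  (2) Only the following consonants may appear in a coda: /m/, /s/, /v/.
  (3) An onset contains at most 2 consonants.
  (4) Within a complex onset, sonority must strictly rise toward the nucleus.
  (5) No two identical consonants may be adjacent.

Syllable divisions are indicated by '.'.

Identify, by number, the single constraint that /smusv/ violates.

/smusv/: syllable 1 coda /sv/ has 2 consonants (> 1).
This is a violation of constraint 1: "A coda contains at most one consonant."
The remaining constraints (2, 3, 4, 5) are satisfied.

1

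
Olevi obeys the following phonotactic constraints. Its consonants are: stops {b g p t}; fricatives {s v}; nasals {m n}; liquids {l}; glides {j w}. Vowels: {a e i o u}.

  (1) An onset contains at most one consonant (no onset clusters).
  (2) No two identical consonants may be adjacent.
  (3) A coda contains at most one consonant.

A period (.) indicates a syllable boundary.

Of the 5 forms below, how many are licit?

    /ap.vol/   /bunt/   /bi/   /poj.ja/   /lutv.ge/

/ap.vol/ — σ1 onset /∅/, coda /p/ ok; σ2 onset /v/, coda /l/ ok → licit
/bunt/ — violates constraint 3: syllable 1 coda /nt/ has 2 consonants (> 1) → illicit
/bi/ — σ1 onset /b/, coda /∅/ ok → licit
/poj.ja/ — violates constraint 2: adjacent identical consonants /jj/ → illicit
/lutv.ge/ — violates constraint 3: syllable 1 coda /tv/ has 2 consonants (> 1) → illicit
Licit: /ap.vol/, /bi/ → 2.

2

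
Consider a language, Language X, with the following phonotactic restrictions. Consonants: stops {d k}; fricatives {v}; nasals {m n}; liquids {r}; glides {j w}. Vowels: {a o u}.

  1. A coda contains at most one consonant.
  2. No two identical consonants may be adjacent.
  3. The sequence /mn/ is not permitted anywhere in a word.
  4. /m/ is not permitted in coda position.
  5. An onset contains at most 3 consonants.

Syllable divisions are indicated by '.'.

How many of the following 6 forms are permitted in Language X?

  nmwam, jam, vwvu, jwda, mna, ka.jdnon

nmwam — violates constraint 4: syllable 1 coda contains /m/ → not permitted
jam — violates constraint 4: syllable 1 coda contains /m/ → not permitted
vwvu — σ1 onset /vwv/ (3C), coda /∅/ ok → permitted
jwda — σ1 onset /jwd/ (3C), coda /∅/ ok → permitted
mna — violates constraint 3: contains banned sequence /mn/ → not permitted
ka.jdnon — σ1 onset /k/, coda /∅/ ok; σ2 onset /jdn/ (3C), coda /n/ ok → permitted
Permitted: vwvu, jwda, ka.jdnon → 3.

3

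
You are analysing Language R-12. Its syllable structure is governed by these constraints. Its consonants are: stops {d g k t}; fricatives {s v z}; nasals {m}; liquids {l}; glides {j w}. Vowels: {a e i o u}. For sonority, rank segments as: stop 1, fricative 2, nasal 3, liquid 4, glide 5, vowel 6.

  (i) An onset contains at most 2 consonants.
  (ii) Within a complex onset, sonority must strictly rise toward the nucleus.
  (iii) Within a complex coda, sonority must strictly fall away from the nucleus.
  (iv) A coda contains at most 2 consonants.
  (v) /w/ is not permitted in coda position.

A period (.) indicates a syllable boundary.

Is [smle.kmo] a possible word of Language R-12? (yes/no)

[smle.kmo] — violates constraint (i): syllable 1 onset /sml/ has 3 consonants (> 2) → not permitted

no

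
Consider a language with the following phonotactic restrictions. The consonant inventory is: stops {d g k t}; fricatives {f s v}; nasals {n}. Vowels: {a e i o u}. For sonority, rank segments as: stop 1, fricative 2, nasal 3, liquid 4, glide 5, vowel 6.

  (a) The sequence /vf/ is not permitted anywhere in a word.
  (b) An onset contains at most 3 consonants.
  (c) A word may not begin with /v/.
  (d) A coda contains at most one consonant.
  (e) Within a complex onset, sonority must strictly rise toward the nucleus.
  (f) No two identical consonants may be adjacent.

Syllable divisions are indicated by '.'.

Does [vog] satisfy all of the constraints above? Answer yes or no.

no

[vog] — violates constraint (c): word begins with /v/ → not permitted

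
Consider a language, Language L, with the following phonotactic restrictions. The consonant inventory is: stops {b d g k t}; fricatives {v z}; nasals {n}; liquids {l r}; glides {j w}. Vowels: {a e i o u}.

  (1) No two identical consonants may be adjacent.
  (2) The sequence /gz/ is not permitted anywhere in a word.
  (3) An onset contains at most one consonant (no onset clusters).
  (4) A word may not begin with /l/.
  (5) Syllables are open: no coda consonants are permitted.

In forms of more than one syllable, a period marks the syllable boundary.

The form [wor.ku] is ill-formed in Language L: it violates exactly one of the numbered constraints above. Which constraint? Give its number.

[wor.ku]: syllable 1 coda /r/ has 1 consonant (> 0).
This is a violation of constraint 5: "Syllables are open: no coda consonants are permitted."
The remaining constraints (1, 2, 3, 4) are satisfied.

5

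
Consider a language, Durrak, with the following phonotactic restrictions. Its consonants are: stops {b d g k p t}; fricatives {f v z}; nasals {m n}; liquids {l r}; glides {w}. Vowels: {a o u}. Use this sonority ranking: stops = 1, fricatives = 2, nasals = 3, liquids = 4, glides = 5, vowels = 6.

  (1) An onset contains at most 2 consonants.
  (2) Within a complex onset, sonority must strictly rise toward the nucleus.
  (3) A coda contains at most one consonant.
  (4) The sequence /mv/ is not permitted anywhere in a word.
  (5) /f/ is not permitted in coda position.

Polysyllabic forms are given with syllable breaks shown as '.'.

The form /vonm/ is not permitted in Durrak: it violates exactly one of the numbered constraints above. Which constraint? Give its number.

3

/vonm/: syllable 1 coda /nm/ has 2 consonants (> 1).
This is a violation of constraint 3: "A coda contains at most one consonant."
The remaining constraints (1, 2, 4, 5) are satisfied.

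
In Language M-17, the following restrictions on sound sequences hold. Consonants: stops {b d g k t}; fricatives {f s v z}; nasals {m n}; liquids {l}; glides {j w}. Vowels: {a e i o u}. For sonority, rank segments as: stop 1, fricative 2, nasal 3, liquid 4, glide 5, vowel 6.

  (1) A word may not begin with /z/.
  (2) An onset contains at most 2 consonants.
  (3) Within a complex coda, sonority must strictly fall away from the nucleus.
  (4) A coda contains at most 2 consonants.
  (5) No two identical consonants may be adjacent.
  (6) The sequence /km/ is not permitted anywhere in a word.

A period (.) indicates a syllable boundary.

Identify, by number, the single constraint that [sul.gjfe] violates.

[sul.gjfe]: syllable 2 onset /gjf/ has 3 consonants (> 2).
This is a violation of constraint 2: "An onset contains at most 2 consonants."
The remaining constraints (1, 3, 4, 5, 6) are satisfied.

2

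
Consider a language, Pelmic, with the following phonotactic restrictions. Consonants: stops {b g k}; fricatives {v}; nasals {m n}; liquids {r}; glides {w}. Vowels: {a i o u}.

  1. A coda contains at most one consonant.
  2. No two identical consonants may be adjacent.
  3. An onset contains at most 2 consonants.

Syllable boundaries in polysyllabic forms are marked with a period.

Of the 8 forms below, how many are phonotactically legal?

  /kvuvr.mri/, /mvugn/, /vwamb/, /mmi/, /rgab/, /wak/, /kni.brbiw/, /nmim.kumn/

2

/kvuvr.mri/ — violates constraint 1: syllable 1 coda /vr/ has 2 consonants (> 1) → phonotactically illegal
/mvugn/ — violates constraint 1: syllable 1 coda /gn/ has 2 consonants (> 1) → phonotactically illegal
/vwamb/ — violates constraint 1: syllable 1 coda /mb/ has 2 consonants (> 1) → phonotactically illegal
/mmi/ — violates constraint 2: adjacent identical consonants /mm/ → phonotactically illegal
/rgab/ — σ1 onset /rg/ (2C), coda /b/ ok → phonotactically legal
/wak/ — σ1 onset /w/, coda /k/ ok → phonotactically legal
/kni.brbiw/ — violates constraint 3: syllable 2 onset /brb/ has 3 consonants (> 2) → phonotactically illegal
/nmim.kumn/ — violates constraint 1: syllable 2 coda /mn/ has 2 consonants (> 1) → phonotactically illegal
Phonotactically legal: /rgab/, /wak/ → 2.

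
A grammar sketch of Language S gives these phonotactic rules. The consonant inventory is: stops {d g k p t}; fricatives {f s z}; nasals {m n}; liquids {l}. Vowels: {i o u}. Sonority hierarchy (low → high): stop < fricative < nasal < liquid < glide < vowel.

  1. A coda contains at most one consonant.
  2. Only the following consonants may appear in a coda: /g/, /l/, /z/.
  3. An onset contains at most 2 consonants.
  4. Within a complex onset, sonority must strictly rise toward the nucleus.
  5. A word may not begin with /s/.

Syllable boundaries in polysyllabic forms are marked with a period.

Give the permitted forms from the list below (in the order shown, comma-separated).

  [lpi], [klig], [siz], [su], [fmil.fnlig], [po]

[lpi] — violates constraint 4: syllable 1 onset /lp/: /l/ (liquid, 4) → /p/ (stop, 1) does not rise → not permitted
[klig] — σ1 onset /kl/ (1→4 rises), coda /g/ ok → permitted
[siz] — violates constraint 5: word begins with /s/ → not permitted
[su] — violates constraint 5: word begins with /s/ → not permitted
[fmil.fnlig] — violates constraint 3: syllable 2 onset /fnl/ has 3 consonants (> 2) → not permitted
[po] — σ1 onset /p/, coda /∅/ ok → permitted

[klig], [po]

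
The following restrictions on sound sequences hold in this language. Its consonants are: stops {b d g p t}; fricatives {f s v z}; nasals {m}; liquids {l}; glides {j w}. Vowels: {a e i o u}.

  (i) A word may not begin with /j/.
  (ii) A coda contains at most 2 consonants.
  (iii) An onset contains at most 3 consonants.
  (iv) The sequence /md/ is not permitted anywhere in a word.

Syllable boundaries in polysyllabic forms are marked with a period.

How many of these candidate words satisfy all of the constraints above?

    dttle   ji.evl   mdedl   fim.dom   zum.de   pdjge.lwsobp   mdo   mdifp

dttle — violates constraint (iii): syllable 1 onset /dttl/ has 4 consonants (> 3) → ill-formed
ji.evl — violates constraint (i): word begins with /j/ → ill-formed
mdedl — violates constraint (iv): contains banned sequence /md/ → ill-formed
fim.dom — violates constraint (iv): contains banned sequence /md/ → ill-formed
zum.de — violates constraint (iv): contains banned sequence /md/ → ill-formed
pdjge.lwsobp — violates constraint (iii): syllable 1 onset /pdjg/ has 4 consonants (> 3) → ill-formed
mdo — violates constraint (iv): contains banned sequence /md/ → ill-formed
mdifp — violates constraint (iv): contains banned sequence /md/ → ill-formed
No form is well-formed → 0.

0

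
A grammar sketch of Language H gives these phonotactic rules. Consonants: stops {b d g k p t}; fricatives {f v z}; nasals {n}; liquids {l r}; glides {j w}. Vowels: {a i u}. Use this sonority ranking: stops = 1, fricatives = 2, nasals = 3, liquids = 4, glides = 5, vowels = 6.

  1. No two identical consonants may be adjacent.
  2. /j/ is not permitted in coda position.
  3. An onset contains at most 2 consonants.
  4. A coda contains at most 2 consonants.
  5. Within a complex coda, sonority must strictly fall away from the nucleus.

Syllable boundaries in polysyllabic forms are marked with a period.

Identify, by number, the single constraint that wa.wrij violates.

wa.wrij: syllable 2 coda contains /j/.
This is a violation of constraint 2: "/j/ is not permitted in coda position."
The remaining constraints (1, 3, 4, 5) are satisfied.

2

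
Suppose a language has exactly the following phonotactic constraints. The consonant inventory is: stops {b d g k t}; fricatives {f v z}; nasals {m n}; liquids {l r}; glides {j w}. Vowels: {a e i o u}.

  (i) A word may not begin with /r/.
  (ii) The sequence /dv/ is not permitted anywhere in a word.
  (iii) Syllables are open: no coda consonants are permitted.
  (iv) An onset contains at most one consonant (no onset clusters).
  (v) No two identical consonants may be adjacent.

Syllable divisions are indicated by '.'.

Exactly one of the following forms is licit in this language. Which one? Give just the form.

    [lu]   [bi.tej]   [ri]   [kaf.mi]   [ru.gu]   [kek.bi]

[lu] — σ1 onset /l/, coda /∅/ ok → licit
[bi.tej] — violates constraint (iii): syllable 2 coda /j/ has 1 consonant (> 0) → illicit
[ri] — violates constraint (i): word begins with /r/ → illicit
[kaf.mi] — violates constraint (iii): syllable 1 coda /f/ has 1 consonant (> 0) → illicit
[ru.gu] — violates constraint (i): word begins with /r/ → illicit
[kek.bi] — violates constraint (iii): syllable 1 coda /k/ has 1 consonant (> 0) → illicit

[lu]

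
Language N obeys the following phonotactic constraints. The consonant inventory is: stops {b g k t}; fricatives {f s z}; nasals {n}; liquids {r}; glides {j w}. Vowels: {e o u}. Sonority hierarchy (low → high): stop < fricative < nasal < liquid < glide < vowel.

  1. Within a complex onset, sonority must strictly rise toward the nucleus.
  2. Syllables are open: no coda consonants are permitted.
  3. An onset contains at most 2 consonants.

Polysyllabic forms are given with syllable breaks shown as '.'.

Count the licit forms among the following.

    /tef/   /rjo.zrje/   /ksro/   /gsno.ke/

0

/tef/ — violates constraint 2: syllable 1 coda /f/ has 1 consonant (> 0) → illicit
/rjo.zrje/ — violates constraint 3: syllable 2 onset /zrj/ has 3 consonants (> 2) → illicit
/ksro/ — violates constraint 3: syllable 1 onset /ksr/ has 3 consonants (> 2) → illicit
/gsno.ke/ — violates constraint 3: syllable 1 onset /gsn/ has 3 consonants (> 2) → illicit
No form is licit → 0.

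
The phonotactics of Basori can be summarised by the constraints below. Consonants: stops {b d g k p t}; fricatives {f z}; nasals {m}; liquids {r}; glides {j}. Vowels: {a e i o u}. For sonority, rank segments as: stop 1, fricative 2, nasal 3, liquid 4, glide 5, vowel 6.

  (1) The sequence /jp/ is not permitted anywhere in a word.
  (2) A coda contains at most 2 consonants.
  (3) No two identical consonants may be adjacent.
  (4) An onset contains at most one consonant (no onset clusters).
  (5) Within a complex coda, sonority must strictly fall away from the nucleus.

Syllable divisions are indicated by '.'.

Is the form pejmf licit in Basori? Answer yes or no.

pejmf — violates constraint 2: syllable 1 coda /jmf/ has 3 consonants (> 2) → illicit

no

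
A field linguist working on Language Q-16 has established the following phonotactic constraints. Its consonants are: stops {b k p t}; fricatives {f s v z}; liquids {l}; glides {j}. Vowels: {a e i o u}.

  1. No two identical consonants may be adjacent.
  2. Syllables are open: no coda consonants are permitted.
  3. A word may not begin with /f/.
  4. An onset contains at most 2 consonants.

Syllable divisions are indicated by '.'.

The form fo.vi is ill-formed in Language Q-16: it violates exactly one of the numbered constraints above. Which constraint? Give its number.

3

fo.vi: word begins with /f/.
This is a violation of constraint 3: "A word may not begin with /f/."
The remaining constraints (1, 2, 4) are satisfied.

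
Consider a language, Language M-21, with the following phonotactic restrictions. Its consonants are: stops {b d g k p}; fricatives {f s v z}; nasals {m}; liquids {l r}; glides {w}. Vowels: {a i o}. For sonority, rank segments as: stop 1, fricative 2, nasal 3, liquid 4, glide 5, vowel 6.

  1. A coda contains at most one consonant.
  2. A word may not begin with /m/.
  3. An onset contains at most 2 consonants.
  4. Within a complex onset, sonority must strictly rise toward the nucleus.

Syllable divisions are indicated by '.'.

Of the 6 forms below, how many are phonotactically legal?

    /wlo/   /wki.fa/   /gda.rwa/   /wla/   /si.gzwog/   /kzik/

1

/wlo/ — violates constraint 4: syllable 1 onset /wl/: /w/ (glide, 5) → /l/ (liquid, 4) does not rise → phonotactically illegal
/wki.fa/ — violates constraint 4: syllable 1 onset /wk/: /w/ (glide, 5) → /k/ (stop, 1) does not rise → phonotactically illegal
/gda.rwa/ — violates constraint 4: syllable 1 onset /gd/: /g/ (stop, 1) → /d/ (stop, 1) does not rise → phonotactically illegal
/wla/ — violates constraint 4: syllable 1 onset /wl/: /w/ (glide, 5) → /l/ (liquid, 4) does not rise → phonotactically illegal
/si.gzwog/ — violates constraint 3: syllable 2 onset /gzw/ has 3 consonants (> 2) → phonotactically illegal
/kzik/ — σ1 onset /kz/ (1→2 rises), coda /k/ ok → phonotactically legal
Phonotactically legal: /kzik/ → 1.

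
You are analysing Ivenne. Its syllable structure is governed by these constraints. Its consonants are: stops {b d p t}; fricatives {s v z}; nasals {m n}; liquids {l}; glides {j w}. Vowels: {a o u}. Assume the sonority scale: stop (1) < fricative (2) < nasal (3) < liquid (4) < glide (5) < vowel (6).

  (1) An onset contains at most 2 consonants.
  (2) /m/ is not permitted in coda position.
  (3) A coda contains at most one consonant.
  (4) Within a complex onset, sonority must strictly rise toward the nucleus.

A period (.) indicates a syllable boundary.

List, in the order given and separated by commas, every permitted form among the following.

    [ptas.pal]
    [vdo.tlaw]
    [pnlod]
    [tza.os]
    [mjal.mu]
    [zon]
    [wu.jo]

[tza.os], [mjal.mu], [zon], [wu.jo]

[ptas.pal] — violates constraint 4: syllable 1 onset /pt/: /p/ (stop, 1) → /t/ (stop, 1) does not rise → not permitted
[vdo.tlaw] — violates constraint 4: syllable 1 onset /vd/: /v/ (fricative, 2) → /d/ (stop, 1) does not rise → not permitted
[pnlod] — violates constraint 1: syllable 1 onset /pnl/ has 3 consonants (> 2) → not permitted
[tza.os] — σ1 onset /tz/ (1→2 rises), coda /∅/ ok; σ2 onset /∅/, coda /s/ ok → permitted
[mjal.mu] — σ1 onset /mj/ (3→5 rises), coda /l/ ok; σ2 onset /m/, coda /∅/ ok → permitted
[zon] — σ1 onset /z/, coda /n/ ok → permitted
[wu.jo] — σ1 onset /w/, coda /∅/ ok; σ2 onset /j/, coda /∅/ ok → permitted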